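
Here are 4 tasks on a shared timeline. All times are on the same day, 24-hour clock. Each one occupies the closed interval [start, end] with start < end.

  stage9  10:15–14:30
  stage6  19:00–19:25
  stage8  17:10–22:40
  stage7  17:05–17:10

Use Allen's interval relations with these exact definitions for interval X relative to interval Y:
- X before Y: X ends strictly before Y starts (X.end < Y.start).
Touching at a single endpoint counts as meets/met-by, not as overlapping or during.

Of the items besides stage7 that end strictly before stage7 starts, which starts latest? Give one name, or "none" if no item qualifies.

Target stage7 = [17:05, 17:10].
stage6 [19:00, 19:25] → after → excluded.
stage8 [17:10, 22:40] → met-by → excluded.
stage9 [10:15, 14:30] → before → candidate.
Among candidates, latest start is 10:15 → stage9.

stage9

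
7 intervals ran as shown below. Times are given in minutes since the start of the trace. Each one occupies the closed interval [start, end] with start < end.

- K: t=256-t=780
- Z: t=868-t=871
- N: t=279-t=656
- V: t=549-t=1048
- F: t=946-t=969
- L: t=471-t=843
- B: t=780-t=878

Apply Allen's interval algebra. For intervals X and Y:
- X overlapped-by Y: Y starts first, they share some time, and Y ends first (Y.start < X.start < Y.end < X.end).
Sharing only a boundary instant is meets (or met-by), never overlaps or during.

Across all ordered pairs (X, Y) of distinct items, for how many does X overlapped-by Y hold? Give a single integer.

Checking all 42 ordered pairs for relation 'overlapped-by'; matching pairs in alphabetical order:
(B, L): B overlapped-by L ✓
(L, K): L overlapped-by K ✓
(L, N): L overlapped-by N ✓
(V, K): V overlapped-by K ✓
(V, L): V overlapped-by L ✓
(V, N): V overlapped-by N ✓
Count: 6.

6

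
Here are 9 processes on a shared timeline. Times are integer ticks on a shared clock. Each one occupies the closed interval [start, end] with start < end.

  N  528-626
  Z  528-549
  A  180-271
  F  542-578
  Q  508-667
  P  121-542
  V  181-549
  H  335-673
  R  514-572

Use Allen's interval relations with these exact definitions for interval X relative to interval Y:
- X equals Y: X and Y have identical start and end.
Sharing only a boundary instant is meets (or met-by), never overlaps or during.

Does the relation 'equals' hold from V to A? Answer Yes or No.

V = [181, 549], A = [180, 271].
Actual relation of V to A: overlapped-by.
Asked whether 'equals' holds → No.

No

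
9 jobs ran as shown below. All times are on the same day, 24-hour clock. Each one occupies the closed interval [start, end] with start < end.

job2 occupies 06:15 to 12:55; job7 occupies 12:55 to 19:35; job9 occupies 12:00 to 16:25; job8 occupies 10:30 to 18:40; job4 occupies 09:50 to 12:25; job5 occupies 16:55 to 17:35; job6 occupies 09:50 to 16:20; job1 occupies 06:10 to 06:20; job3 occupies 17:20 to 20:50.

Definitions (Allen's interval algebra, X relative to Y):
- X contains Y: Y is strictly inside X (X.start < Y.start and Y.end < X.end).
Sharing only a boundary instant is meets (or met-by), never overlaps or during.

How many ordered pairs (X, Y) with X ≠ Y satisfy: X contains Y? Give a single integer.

4

Checking all 72 ordered pairs for relation 'contains'; matching pairs in alphabetical order:
(job2, job4): job2 contains job4 ✓
(job7, job5): job7 contains job5 ✓
(job8, job5): job8 contains job5 ✓
(job8, job9): job8 contains job9 ✓
Count: 4.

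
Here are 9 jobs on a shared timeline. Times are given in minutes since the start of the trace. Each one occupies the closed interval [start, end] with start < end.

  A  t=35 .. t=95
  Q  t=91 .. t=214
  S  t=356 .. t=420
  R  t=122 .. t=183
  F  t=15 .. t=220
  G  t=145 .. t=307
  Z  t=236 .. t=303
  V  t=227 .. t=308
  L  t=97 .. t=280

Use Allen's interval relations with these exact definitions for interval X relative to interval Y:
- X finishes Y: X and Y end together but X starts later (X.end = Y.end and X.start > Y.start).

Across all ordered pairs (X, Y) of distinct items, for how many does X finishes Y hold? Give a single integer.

0

Checking all 72 ordered pairs for relation 'finishes'; matching pairs in alphabetical order:
No pair satisfies it.
Count: 0.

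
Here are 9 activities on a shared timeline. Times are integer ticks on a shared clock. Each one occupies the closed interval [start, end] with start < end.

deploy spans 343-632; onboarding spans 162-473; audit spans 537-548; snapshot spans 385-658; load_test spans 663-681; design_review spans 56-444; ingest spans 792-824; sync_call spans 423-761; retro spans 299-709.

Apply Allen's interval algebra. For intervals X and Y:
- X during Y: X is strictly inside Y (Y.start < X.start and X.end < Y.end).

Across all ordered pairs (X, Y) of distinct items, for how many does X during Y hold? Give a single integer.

Checking all 72 ordered pairs for relation 'during'; matching pairs in alphabetical order:
(audit, deploy): audit during deploy ✓
(audit, retro): audit during retro ✓
(audit, snapshot): audit during snapshot ✓
(audit, sync_call): audit during sync_call ✓
(deploy, retro): deploy during retro ✓
(load_test, retro): load_test during retro ✓
(load_test, sync_call): load_test during sync_call ✓
(snapshot, retro): snapshot during retro ✓
Count: 8.

8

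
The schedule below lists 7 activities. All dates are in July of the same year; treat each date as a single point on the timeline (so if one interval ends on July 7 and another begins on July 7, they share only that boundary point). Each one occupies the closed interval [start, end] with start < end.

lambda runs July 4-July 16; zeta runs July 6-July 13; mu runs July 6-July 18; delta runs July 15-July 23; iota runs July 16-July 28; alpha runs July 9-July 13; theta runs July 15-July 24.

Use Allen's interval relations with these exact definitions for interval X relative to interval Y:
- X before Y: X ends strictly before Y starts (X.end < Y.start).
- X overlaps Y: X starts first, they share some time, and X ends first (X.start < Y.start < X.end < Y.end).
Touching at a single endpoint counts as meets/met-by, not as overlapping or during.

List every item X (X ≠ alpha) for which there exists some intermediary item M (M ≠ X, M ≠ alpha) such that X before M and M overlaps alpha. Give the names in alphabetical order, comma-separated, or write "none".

none

Target alpha = [July 9, July 13].
Intermediaries M with M overlaps alpha: none.
Union: none.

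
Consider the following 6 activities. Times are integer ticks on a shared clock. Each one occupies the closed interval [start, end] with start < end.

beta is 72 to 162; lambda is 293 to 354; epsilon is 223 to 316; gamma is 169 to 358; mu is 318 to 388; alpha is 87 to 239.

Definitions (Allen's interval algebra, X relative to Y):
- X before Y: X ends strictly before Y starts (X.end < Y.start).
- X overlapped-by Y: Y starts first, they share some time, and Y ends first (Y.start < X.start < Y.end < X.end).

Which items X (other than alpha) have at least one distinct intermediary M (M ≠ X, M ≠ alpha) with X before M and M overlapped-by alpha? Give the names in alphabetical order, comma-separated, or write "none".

Target alpha = [87, 239].
Intermediaries M with M overlapped-by alpha: epsilon, gamma.
Via epsilon — items with X before epsilon: beta.
Via gamma — items with X before gamma: beta.
Union: beta.

beta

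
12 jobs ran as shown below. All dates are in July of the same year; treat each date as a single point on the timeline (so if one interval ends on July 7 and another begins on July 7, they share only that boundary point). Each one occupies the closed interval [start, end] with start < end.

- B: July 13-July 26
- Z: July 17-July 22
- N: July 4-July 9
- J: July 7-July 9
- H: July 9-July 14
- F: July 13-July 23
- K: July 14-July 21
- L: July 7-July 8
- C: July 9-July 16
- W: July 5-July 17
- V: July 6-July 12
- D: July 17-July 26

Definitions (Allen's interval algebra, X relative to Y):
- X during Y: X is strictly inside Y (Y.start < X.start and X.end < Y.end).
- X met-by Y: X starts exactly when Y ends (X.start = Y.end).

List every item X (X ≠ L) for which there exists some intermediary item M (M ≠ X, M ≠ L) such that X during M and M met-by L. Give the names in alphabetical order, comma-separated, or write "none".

Target L = [July 7, July 8].
Intermediaries M with M met-by L: none.
Union: none.

none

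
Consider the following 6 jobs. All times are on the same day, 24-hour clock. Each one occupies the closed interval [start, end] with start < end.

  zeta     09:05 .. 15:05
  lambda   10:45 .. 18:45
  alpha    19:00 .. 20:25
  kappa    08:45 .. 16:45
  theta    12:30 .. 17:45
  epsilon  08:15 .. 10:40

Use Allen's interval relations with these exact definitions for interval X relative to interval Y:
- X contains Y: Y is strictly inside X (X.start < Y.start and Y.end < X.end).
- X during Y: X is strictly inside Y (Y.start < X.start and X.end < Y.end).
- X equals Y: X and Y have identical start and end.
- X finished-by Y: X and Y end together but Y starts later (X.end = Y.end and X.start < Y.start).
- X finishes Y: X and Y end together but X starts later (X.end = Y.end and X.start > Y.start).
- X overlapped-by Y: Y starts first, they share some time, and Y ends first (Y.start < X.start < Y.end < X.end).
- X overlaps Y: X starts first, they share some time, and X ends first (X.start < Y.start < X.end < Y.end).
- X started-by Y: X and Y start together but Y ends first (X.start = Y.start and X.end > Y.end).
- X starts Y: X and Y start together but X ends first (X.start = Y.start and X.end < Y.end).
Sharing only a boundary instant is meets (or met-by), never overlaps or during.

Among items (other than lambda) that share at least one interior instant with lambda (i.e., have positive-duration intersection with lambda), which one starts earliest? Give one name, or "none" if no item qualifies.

kappa

Target lambda = [10:45, 18:45].
alpha [19:00, 20:25] → after → excluded.
epsilon [08:15, 10:40] → before → excluded.
kappa [08:45, 16:45] → overlaps → candidate.
theta [12:30, 17:45] → during → candidate.
zeta [09:05, 15:05] → overlaps → candidate.
Among candidates, earliest start is 08:45 → kappa.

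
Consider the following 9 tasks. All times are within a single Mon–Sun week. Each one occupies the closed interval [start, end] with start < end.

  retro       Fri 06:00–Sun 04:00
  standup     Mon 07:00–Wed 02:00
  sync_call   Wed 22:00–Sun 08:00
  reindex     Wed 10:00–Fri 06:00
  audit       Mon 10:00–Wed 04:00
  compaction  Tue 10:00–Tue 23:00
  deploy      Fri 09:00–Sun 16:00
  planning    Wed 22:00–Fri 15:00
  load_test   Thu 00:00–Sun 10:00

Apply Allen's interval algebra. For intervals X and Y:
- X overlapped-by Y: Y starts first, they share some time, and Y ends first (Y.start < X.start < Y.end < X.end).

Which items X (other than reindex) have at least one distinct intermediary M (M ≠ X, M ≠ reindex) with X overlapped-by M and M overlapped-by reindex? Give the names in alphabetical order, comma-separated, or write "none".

deploy, load_test, retro

Target reindex = [Wed 10:00, Fri 06:00].
Intermediaries M with M overlapped-by reindex: load_test, planning, sync_call.
Via load_test — items with X overlapped-by load_test: deploy.
Via planning — items with X overlapped-by planning: deploy, load_test, retro.
Via sync_call — items with X overlapped-by sync_call: deploy, load_test.
Union: deploy, load_test, retro.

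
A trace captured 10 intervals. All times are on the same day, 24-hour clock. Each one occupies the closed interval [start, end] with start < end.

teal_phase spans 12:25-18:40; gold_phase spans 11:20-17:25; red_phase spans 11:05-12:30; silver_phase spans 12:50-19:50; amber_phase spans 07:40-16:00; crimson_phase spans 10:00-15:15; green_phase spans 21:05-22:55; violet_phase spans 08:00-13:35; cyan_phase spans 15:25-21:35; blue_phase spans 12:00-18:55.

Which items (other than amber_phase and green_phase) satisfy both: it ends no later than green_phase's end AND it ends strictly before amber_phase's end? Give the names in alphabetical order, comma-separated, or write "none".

Conditions: its end is no later than green_phase's end (X.end <= 22:55) AND its end is strictly before amber_phase's end (X.end < 16:00).
blue_phase: end 18:55 <= 22:55? ✓; end 18:55 < 16:00? ✗ → no.
crimson_phase: end 15:15 <= 22:55? ✓; end 15:15 < 16:00? ✓ → yes.
cyan_phase: end 21:35 <= 22:55? ✓; end 21:35 < 16:00? ✗ → no.
gold_phase: end 17:25 <= 22:55? ✓; end 17:25 < 16:00? ✗ → no.
red_phase: end 12:30 <= 22:55? ✓; end 12:30 < 16:00? ✓ → yes.
silver_phase: end 19:50 <= 22:55? ✓; end 19:50 < 16:00? ✗ → no.
teal_phase: end 18:40 <= 22:55? ✓; end 18:40 < 16:00? ✗ → no.
violet_phase: end 13:35 <= 22:55? ✓; end 13:35 < 16:00? ✓ → yes.
Result: crimson_phase, red_phase, violet_phase.

crimson_phase, red_phase, violet_phase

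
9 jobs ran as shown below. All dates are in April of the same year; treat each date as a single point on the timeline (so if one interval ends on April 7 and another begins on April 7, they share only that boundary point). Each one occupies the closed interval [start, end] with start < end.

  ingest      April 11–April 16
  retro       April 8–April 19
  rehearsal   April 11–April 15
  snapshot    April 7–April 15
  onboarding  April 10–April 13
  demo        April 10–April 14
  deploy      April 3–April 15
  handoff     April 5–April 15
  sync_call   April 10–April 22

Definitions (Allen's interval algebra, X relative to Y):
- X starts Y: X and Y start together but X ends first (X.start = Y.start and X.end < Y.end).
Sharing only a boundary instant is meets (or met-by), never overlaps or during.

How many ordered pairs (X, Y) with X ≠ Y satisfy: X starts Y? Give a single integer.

4

Checking all 72 ordered pairs for relation 'starts'; matching pairs in alphabetical order:
(demo, sync_call): demo starts sync_call ✓
(onboarding, demo): onboarding starts demo ✓
(onboarding, sync_call): onboarding starts sync_call ✓
(rehearsal, ingest): rehearsal starts ingest ✓
Count: 4.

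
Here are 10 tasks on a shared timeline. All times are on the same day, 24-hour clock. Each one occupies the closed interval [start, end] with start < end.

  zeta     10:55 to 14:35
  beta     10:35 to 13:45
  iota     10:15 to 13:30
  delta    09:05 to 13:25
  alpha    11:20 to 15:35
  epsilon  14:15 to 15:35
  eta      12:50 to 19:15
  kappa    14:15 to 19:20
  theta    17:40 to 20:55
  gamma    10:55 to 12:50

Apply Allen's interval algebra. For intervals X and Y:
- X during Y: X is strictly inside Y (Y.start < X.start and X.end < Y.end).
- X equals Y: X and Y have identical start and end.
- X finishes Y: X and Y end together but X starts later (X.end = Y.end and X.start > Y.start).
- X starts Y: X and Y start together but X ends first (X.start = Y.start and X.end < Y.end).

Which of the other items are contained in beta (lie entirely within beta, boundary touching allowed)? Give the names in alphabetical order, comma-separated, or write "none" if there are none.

Target beta = [10:35, 13:45].
alpha [11:20, 15:35] → overlapped-by → no.
delta [09:05, 13:25] → overlaps → no.
epsilon [14:15, 15:35] → after → no.
eta [12:50, 19:15] → overlapped-by → no.
gamma [10:55, 12:50] → during → yes.
iota [10:15, 13:30] → overlaps → no.
kappa [14:15, 19:20] → after → no.
theta [17:40, 20:55] → after → no.
zeta [10:55, 14:35] → overlapped-by → no.
Result: gamma.

gamma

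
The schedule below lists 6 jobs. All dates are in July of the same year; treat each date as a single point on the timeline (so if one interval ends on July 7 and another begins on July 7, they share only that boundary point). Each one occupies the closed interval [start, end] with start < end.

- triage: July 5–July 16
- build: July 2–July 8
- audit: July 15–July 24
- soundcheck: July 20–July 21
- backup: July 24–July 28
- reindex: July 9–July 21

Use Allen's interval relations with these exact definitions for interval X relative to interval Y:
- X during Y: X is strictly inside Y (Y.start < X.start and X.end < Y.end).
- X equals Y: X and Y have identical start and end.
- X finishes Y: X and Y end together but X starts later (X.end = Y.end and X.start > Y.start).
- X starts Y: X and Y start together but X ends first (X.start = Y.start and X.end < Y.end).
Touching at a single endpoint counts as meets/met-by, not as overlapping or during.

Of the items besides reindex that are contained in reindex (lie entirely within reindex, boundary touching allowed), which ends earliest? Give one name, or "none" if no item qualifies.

soundcheck

Target reindex = [July 9, July 21].
audit [July 15, July 24] → overlapped-by → excluded.
backup [July 24, July 28] → after → excluded.
build [July 2, July 8] → before → excluded.
soundcheck [July 20, July 21] → finishes → candidate.
triage [July 5, July 16] → overlaps → excluded.
Among candidates, earliest end is July 21 → soundcheck.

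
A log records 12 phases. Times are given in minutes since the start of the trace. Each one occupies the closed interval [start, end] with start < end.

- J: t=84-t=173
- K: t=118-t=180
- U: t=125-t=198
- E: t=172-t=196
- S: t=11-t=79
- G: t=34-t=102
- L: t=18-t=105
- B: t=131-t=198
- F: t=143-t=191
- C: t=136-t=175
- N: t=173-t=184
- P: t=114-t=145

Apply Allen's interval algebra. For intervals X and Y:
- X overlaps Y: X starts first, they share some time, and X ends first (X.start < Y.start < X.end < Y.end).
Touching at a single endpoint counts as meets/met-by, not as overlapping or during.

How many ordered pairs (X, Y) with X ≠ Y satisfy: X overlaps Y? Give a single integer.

Checking all 132 ordered pairs for relation 'overlaps'; matching pairs in alphabetical order:
(C, E): C overlaps E ✓
(C, F): C overlaps F ✓
(C, N): C overlaps N ✓
(F, E): F overlaps E ✓
(G, J): G overlaps J ✓
(J, B): J overlaps B ✓
(J, C): J overlaps C ✓
(J, E): J overlaps E ✓
(J, F): J overlaps F ✓
(J, K): J overlaps K ✓
(J, U): J overlaps U ✓
(K, B): K overlaps B ✓
(K, E): K overlaps E ✓
(K, F): K overlaps F ✓
(K, N): K overlaps N ✓
(K, U): K overlaps U ✓
(L, J): L overlaps J ✓
(P, B): P overlaps B ✓
(P, C): P overlaps C ✓
(P, F): P overlaps F ✓
(P, K): P overlaps K ✓
(P, U): P overlaps U ✓
(S, G): S overlaps G ✓
(S, L): S overlaps L ✓
Count: 24.

24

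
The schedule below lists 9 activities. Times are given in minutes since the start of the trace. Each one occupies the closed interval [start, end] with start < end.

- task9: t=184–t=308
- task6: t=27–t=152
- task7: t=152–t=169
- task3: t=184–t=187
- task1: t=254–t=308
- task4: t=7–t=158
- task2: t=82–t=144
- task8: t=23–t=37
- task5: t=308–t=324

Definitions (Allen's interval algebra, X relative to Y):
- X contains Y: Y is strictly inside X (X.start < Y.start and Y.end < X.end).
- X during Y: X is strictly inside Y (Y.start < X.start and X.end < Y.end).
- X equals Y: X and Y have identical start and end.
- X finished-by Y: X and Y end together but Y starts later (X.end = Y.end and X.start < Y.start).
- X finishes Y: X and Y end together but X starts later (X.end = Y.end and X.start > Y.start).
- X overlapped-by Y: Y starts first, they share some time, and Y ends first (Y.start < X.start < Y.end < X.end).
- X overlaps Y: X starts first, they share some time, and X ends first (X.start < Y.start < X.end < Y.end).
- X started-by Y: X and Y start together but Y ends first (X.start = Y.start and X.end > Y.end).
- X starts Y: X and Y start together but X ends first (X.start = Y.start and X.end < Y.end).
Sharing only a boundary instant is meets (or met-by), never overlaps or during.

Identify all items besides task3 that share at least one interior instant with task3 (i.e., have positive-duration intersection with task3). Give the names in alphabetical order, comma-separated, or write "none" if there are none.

Target task3 = [t=184, t=187].
task1 [t=254, t=308] → after → no.
task2 [t=82, t=144] → before → no.
task4 [t=7, t=158] → before → no.
task5 [t=308, t=324] → after → no.
task6 [t=27, t=152] → before → no.
task7 [t=152, t=169] → before → no.
task8 [t=23, t=37] → before → no.
task9 [t=184, t=308] → started-by → yes.
Result: task9.

task9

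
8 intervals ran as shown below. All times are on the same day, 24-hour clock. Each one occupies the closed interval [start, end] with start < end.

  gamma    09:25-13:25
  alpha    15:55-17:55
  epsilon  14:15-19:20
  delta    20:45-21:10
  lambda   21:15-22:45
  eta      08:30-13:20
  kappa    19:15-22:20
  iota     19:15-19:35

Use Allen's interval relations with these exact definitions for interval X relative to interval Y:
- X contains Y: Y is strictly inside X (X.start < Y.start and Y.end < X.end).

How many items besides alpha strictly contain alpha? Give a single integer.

Target alpha = [15:55, 17:55].
delta [20:45, 21:10] → after → no.
epsilon [14:15, 19:20] → contains → counts.
eta [08:30, 13:20] → before → no.
gamma [09:25, 13:25] → before → no.
iota [19:15, 19:35] → after → no.
kappa [19:15, 22:20] → after → no.
lambda [21:15, 22:45] → after → no.
Total: 1.

1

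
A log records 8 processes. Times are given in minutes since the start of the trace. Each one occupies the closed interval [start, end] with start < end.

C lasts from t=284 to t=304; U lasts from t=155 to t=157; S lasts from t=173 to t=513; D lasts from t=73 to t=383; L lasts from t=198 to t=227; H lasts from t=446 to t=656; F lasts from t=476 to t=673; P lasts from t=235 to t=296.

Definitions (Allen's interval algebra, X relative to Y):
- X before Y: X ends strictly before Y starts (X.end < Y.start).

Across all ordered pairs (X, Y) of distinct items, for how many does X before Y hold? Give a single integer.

16

Checking all 56 ordered pairs for relation 'before'; matching pairs in alphabetical order:
(C, F): C before F ✓
(C, H): C before H ✓
(D, F): D before F ✓
(D, H): D before H ✓
(L, C): L before C ✓
(L, F): L before F ✓
(L, H): L before H ✓
(L, P): L before P ✓
(P, F): P before F ✓
(P, H): P before H ✓
(U, C): U before C ✓
(U, F): U before F ✓
(U, H): U before H ✓
(U, L): U before L ✓
(U, P): U before P ✓
(U, S): U before S ✓
Count: 16.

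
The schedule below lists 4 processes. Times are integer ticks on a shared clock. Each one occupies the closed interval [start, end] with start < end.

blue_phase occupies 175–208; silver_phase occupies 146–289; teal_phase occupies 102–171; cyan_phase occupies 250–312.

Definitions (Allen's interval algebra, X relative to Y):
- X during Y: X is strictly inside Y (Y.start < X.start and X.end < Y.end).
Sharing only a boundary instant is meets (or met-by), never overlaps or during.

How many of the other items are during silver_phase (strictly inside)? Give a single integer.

1

Target silver_phase = [146, 289].
blue_phase [175, 208] → during → counts.
cyan_phase [250, 312] → overlapped-by → no.
teal_phase [102, 171] → overlaps → no.
Total: 1.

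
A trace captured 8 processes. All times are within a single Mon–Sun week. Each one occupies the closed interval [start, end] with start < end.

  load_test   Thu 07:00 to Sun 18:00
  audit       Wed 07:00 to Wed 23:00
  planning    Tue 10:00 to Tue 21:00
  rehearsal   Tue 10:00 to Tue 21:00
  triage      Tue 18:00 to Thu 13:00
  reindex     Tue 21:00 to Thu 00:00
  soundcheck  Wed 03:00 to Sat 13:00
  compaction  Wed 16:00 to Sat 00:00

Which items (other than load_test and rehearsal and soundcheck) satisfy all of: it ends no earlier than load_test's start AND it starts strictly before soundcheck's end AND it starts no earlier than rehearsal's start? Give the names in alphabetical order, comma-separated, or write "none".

compaction, triage

Conditions: its end is no earlier than load_test's start (X.end >= Thu 07:00) AND its start is strictly before soundcheck's end (X.start < Sat 13:00) AND its start is no earlier than rehearsal's start (X.start >= Tue 10:00).
audit: end Wed 23:00 >= Thu 07:00? ✗; start Wed 07:00 < Sat 13:00? ✓; start Wed 07:00 >= Tue 10:00? ✓ → no.
compaction: end Sat 00:00 >= Thu 07:00? ✓; start Wed 16:00 < Sat 13:00? ✓; start Wed 16:00 >= Tue 10:00? ✓ → yes.
planning: end Tue 21:00 >= Thu 07:00? ✗; start Tue 10:00 < Sat 13:00? ✓; start Tue 10:00 >= Tue 10:00? ✓ → no.
reindex: end Thu 00:00 >= Thu 07:00? ✗; start Tue 21:00 < Sat 13:00? ✓; start Tue 21:00 >= Tue 10:00? ✓ → no.
triage: end Thu 13:00 >= Thu 07:00? ✓; start Tue 18:00 < Sat 13:00? ✓; start Tue 18:00 >= Tue 10:00? ✓ → yes.
Result: compaction, triage.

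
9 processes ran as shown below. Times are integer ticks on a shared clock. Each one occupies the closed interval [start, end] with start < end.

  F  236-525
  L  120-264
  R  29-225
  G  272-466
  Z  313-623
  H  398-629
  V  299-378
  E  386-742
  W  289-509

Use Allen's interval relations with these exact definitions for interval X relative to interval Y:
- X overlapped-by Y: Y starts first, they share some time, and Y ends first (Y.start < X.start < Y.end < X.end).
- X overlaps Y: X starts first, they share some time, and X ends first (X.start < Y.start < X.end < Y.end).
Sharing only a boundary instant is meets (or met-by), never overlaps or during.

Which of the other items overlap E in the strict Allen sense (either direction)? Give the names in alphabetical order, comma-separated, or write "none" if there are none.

F, G, W, Z

Target E = [386, 742].
F [236, 525] → overlaps → yes.
G [272, 466] → overlaps → yes.
H [398, 629] → during → no.
L [120, 264] → before → no.
R [29, 225] → before → no.
V [299, 378] → before → no.
W [289, 509] → overlaps → yes.
Z [313, 623] → overlaps → yes.
Result: F, G, W, Z.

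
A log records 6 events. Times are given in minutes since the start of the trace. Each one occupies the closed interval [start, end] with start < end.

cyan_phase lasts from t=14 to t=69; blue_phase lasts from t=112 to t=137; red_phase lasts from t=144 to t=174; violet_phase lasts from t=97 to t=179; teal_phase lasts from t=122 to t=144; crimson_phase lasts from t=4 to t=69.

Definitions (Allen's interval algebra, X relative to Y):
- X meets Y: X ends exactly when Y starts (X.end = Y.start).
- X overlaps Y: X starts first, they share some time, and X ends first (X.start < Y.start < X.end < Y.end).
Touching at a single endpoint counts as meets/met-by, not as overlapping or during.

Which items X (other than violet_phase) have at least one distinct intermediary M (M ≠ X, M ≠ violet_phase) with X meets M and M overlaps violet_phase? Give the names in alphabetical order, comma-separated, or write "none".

none

Target violet_phase = [t=97, t=179].
Intermediaries M with M overlaps violet_phase: none.
Union: none.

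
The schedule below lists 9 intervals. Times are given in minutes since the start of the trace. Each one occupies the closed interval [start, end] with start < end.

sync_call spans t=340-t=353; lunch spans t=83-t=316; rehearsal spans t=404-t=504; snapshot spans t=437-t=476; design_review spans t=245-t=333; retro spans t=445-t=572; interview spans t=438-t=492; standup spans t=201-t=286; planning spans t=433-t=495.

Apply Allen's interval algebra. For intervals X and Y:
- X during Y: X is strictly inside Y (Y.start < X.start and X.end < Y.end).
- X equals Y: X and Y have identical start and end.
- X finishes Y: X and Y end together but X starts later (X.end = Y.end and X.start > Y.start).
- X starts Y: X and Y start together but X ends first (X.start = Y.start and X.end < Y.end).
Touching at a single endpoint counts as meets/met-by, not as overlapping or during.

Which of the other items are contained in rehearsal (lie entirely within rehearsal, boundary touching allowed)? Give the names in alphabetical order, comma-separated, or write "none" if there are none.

Target rehearsal = [t=404, t=504].
design_review [t=245, t=333] → before → no.
interview [t=438, t=492] → during → yes.
lunch [t=83, t=316] → before → no.
planning [t=433, t=495] → during → yes.
retro [t=445, t=572] → overlapped-by → no.
snapshot [t=437, t=476] → during → yes.
standup [t=201, t=286] → before → no.
sync_call [t=340, t=353] → before → no.
Result: interview, planning, snapshot.

interview, planning, snapshot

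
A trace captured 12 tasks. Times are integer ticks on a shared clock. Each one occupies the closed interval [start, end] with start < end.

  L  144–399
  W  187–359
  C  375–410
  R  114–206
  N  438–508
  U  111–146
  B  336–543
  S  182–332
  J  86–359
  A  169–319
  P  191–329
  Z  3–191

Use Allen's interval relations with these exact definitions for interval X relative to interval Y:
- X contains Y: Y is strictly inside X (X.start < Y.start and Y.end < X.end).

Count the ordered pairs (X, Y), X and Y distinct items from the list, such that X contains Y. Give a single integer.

Checking all 132 ordered pairs for relation 'contains'; matching pairs in alphabetical order:
(B, C): B contains C ✓
(B, N): B contains N ✓
(J, A): J contains A ✓
(J, P): J contains P ✓
(J, R): J contains R ✓
(J, S): J contains S ✓
(J, U): J contains U ✓
(L, A): L contains A ✓
(L, P): L contains P ✓
(L, S): L contains S ✓
(L, W): L contains W ✓
(S, P): S contains P ✓
(W, P): W contains P ✓
(Z, U): Z contains U ✓
Count: 14.

14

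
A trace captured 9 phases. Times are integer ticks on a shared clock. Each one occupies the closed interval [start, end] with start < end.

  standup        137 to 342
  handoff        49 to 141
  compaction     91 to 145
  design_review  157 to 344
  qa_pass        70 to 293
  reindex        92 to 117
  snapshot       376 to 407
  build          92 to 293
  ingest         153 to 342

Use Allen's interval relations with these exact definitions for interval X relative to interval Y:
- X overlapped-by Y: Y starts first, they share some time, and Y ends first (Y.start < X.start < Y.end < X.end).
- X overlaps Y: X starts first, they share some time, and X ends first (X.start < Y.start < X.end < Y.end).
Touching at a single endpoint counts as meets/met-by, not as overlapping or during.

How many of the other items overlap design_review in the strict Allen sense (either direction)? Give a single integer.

4

Target design_review = [157, 344].
build [92, 293] → overlaps → counts.
compaction [91, 145] → before → no.
handoff [49, 141] → before → no.
ingest [153, 342] → overlaps → counts.
qa_pass [70, 293] → overlaps → counts.
reindex [92, 117] → before → no.
snapshot [376, 407] → after → no.
standup [137, 342] → overlaps → counts.
Total: 4.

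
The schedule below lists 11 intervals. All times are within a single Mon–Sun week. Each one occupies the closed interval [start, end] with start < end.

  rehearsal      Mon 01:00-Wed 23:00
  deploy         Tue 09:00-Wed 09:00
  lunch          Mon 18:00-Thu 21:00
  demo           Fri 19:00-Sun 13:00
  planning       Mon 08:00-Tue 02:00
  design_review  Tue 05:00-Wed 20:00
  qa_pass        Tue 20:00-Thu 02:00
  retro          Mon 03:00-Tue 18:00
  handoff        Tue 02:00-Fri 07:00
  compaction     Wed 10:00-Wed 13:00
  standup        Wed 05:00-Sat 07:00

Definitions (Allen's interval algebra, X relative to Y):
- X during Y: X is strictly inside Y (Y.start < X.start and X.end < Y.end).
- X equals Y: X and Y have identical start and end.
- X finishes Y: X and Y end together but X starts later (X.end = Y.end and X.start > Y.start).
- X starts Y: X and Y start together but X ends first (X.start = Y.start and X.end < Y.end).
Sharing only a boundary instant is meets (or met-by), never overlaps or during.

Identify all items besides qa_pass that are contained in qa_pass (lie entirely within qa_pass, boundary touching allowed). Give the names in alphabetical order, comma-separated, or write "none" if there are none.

compaction

Target qa_pass = [Tue 20:00, Thu 02:00].
compaction [Wed 10:00, Wed 13:00] → during → yes.
demo [Fri 19:00, Sun 13:00] → after → no.
deploy [Tue 09:00, Wed 09:00] → overlaps → no.
design_review [Tue 05:00, Wed 20:00] → overlaps → no.
handoff [Tue 02:00, Fri 07:00] → contains → no.
lunch [Mon 18:00, Thu 21:00] → contains → no.
planning [Mon 08:00, Tue 02:00] → before → no.
rehearsal [Mon 01:00, Wed 23:00] → overlaps → no.
retro [Mon 03:00, Tue 18:00] → before → no.
standup [Wed 05:00, Sat 07:00] → overlapped-by → no.
Result: compaction.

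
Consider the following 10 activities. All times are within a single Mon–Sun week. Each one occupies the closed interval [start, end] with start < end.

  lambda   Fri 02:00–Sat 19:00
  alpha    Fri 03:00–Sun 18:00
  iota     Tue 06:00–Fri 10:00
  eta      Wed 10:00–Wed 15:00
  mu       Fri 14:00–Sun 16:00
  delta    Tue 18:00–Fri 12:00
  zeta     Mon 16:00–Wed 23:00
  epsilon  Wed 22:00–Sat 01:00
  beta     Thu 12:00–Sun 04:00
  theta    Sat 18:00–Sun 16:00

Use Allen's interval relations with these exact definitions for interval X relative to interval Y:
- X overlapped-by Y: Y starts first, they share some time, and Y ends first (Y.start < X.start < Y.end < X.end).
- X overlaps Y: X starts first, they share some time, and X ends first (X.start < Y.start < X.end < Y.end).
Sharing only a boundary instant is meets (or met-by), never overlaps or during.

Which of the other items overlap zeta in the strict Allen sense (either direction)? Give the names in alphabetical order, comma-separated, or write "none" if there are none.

delta, epsilon, iota

Target zeta = [Mon 16:00, Wed 23:00].
alpha [Fri 03:00, Sun 18:00] → after → no.
beta [Thu 12:00, Sun 04:00] → after → no.
delta [Tue 18:00, Fri 12:00] → overlapped-by → yes.
epsilon [Wed 22:00, Sat 01:00] → overlapped-by → yes.
eta [Wed 10:00, Wed 15:00] → during → no.
iota [Tue 06:00, Fri 10:00] → overlapped-by → yes.
lambda [Fri 02:00, Sat 19:00] → after → no.
mu [Fri 14:00, Sun 16:00] → after → no.
theta [Sat 18:00, Sun 16:00] → after → no.
Result: delta, epsilon, iota.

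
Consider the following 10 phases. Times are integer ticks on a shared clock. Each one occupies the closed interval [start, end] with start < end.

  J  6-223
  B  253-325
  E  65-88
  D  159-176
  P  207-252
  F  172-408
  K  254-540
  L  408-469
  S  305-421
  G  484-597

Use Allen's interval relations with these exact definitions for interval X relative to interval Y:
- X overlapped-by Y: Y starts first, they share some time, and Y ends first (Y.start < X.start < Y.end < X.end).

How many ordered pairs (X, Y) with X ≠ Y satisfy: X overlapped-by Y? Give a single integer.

9

Checking all 90 ordered pairs for relation 'overlapped-by'; matching pairs in alphabetical order:
(F, D): F overlapped-by D ✓
(F, J): F overlapped-by J ✓
(G, K): G overlapped-by K ✓
(K, B): K overlapped-by B ✓
(K, F): K overlapped-by F ✓
(L, S): L overlapped-by S ✓
(P, J): P overlapped-by J ✓
(S, B): S overlapped-by B ✓
(S, F): S overlapped-by F ✓
Count: 9.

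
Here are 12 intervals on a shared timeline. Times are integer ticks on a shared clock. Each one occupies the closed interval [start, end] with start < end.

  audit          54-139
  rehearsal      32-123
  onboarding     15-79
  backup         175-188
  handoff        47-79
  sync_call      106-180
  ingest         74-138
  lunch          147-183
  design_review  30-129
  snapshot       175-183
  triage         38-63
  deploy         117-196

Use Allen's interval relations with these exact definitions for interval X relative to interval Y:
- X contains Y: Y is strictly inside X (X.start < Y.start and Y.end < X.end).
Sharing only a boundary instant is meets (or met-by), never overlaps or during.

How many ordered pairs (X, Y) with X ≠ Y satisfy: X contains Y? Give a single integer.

10

Checking all 132 ordered pairs for relation 'contains'; matching pairs in alphabetical order:
(audit, ingest): audit contains ingest ✓
(deploy, backup): deploy contains backup ✓
(deploy, lunch): deploy contains lunch ✓
(deploy, snapshot): deploy contains snapshot ✓
(design_review, handoff): design_review contains handoff ✓
(design_review, rehearsal): design_review contains rehearsal ✓
(design_review, triage): design_review contains triage ✓
(onboarding, triage): onboarding contains triage ✓
(rehearsal, handoff): rehearsal contains handoff ✓
(rehearsal, triage): rehearsal contains triage ✓
Count: 10.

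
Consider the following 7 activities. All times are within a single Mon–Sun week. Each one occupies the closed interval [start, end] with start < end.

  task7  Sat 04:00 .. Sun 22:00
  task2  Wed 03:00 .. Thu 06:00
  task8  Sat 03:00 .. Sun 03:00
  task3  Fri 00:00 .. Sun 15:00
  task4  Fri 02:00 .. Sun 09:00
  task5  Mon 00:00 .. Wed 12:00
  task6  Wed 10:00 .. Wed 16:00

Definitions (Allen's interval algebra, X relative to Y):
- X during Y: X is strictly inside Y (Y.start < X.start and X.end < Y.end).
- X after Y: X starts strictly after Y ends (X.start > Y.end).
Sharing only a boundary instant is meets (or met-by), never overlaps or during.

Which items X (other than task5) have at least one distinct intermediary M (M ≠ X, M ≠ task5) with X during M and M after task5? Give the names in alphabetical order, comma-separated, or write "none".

Target task5 = [Mon 00:00, Wed 12:00].
Intermediaries M with M after task5: task3, task4, task7, task8.
Via task3 — items with X during task3: task4, task8.
Via task4 — items with X during task4: task8.
Via task7 — items with X during task7: none.
Via task8 — items with X during task8: none.
Union: task4, task8.

task4, task8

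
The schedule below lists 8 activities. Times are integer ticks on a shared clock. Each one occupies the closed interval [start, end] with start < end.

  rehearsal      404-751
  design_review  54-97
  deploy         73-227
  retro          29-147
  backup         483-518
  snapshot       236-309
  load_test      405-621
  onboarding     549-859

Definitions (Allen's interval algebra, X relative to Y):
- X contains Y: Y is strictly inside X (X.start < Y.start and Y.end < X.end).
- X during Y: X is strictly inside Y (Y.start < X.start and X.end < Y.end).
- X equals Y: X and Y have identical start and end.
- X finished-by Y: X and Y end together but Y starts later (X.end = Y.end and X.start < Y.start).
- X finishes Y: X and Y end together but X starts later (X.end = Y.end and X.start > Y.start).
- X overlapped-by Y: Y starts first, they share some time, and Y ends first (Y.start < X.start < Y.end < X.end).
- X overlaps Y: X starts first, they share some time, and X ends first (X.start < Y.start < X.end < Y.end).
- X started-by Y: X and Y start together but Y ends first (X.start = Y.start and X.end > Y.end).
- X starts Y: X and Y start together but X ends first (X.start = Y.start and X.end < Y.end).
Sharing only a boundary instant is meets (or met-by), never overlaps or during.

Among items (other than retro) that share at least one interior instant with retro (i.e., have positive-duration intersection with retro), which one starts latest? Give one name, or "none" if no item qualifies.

Target retro = [29, 147].
backup [483, 518] → after → excluded.
deploy [73, 227] → overlapped-by → candidate.
design_review [54, 97] → during → candidate.
load_test [405, 621] → after → excluded.
onboarding [549, 859] → after → excluded.
rehearsal [404, 751] → after → excluded.
snapshot [236, 309] → after → excluded.
Among candidates, latest start is 73 → deploy.

deploy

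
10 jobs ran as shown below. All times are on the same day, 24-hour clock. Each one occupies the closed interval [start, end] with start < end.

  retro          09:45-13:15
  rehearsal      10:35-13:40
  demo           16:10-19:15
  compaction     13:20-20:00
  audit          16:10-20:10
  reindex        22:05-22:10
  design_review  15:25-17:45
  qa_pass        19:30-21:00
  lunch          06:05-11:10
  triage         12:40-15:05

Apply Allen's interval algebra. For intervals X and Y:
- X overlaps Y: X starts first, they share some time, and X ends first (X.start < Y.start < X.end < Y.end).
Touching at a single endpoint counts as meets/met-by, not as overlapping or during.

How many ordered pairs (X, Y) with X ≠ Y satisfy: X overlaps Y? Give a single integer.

Checking all 90 ordered pairs for relation 'overlaps'; matching pairs in alphabetical order:
(audit, qa_pass): audit overlaps qa_pass ✓
(compaction, audit): compaction overlaps audit ✓
(compaction, qa_pass): compaction overlaps qa_pass ✓
(design_review, audit): design_review overlaps audit ✓
(design_review, demo): design_review overlaps demo ✓
(lunch, rehearsal): lunch overlaps rehearsal ✓
(lunch, retro): lunch overlaps retro ✓
(rehearsal, compaction): rehearsal overlaps compaction ✓
(rehearsal, triage): rehearsal overlaps triage ✓
(retro, rehearsal): retro overlaps rehearsal ✓
(retro, triage): retro overlaps triage ✓
(triage, compaction): triage overlaps compaction ✓
Count: 12.

12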